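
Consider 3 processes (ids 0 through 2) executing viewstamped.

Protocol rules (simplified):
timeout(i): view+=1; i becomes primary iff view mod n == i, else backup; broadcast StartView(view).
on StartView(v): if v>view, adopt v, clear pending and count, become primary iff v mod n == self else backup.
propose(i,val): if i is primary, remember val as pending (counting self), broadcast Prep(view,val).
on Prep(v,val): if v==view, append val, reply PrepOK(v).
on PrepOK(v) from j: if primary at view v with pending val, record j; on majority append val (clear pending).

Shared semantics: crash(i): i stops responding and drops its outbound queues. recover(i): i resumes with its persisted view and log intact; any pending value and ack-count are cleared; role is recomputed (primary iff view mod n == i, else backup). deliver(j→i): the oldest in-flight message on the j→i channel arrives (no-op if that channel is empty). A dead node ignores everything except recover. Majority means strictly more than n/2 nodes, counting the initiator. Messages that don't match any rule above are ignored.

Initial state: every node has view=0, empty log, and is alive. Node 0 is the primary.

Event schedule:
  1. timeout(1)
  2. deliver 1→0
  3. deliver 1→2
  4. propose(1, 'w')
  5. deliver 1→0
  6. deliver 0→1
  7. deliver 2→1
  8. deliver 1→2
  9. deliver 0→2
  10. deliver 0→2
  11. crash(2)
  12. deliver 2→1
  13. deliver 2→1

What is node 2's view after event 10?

e1 timeout(1): 1[prim,v=1,-]
e2 deliver 1→0: 0[back,v=1,-]
e3 deliver 1→2: 2[back,v=1,-]
e4 propose(1,'w'): ·
e5 deliver 1→0: 0[back,v=1,w]
e6 deliver 0→1: 1[prim,v=1,w]
e7 deliver 2→1: ·
e8 deliver 1→2: 2[back,v=1,w]
e9 deliver 0→2: ·
e10 deliver 0→2: ·

1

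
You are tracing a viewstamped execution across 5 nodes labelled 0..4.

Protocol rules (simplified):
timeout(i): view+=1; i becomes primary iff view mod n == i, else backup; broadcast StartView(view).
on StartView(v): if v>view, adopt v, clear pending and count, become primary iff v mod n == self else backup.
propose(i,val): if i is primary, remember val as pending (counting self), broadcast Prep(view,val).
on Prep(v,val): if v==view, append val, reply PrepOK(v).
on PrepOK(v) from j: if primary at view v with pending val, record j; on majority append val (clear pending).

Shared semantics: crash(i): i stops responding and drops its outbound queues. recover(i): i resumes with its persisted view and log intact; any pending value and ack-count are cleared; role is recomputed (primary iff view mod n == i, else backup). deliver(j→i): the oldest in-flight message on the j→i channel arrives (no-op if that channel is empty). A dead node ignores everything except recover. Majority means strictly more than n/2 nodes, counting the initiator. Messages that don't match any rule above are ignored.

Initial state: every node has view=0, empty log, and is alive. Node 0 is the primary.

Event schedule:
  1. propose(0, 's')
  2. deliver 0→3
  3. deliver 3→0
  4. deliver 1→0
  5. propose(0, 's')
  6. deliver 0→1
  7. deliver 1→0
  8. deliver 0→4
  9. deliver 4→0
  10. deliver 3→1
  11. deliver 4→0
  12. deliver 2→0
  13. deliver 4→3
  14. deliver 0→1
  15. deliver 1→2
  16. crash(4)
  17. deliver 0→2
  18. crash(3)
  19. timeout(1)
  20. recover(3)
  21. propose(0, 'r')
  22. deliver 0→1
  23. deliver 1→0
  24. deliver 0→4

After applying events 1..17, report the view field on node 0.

0

1. propose(0,'s'):  nop
2. deliver 0→3:  <3:back v0 s>
3. deliver 3→0:  nop
4. deliver 1→0:  nop
5. propose(0,'s'):  nop
6. deliver 0→1:  <1:back v0 s>
7. deliver 1→0:  nop
8. deliver 0→4:  <4:back v0 s>
9. deliver 4→0:  <0:prim v0 s>
10. deliver 3→1:  nop
11. deliver 4→0:  nop
12. deliver 2→0:  nop
13. deliver 4→3:  nop
14. deliver 0→1:  <1:back v0 s,s>
15. deliver 1→2:  nop
16. crash(4):  <4:✗back v0 s>
17. deliver 0→2:  <2:back v0 s>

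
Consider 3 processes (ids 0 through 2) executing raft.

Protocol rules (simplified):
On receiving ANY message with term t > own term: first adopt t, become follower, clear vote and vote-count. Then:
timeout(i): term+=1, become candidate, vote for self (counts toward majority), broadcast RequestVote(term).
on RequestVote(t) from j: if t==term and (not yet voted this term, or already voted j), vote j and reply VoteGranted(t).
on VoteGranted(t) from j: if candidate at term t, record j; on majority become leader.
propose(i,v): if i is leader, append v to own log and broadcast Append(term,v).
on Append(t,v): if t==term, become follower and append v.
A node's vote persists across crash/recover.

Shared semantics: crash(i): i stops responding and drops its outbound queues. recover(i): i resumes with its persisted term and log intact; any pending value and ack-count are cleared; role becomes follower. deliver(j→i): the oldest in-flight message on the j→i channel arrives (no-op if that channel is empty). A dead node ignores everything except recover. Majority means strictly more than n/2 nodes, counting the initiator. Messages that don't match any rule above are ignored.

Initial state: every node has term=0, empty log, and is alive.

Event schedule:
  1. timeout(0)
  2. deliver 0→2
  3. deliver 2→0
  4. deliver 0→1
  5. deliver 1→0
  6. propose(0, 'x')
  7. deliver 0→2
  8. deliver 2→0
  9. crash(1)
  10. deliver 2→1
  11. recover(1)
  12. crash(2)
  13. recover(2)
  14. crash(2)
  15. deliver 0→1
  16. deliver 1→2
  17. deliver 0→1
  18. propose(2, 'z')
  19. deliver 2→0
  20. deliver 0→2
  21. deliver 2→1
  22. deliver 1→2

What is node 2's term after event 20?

e1 timeout(0): 0[cand,t=1,-]
e2 deliver 0→2: 2[foll,t=1,-]
e3 deliver 2→0: 0[lead,t=1,-]
e4 deliver 0→1: 1[foll,t=1,-]
e5 deliver 1→0: ·
e6 propose(0,'x'): 0[lead,t=1,x]
e7 deliver 0→2: 2[foll,t=1,x]
e8 deliver 2→0: ·
e9 crash(1): 1[✗foll,t=1,-]
e10 deliver 2→1: ·
e11 recover(1): 1[foll,t=1,-]
e12 crash(2): 2[✗foll,t=1,x]
e13 recover(2): 2[foll,t=1,x]
e14 crash(2): 2[✗foll,t=1,x]
e15 deliver 0→1: 1[foll,t=1,x]
e16 deliver 1→2: ·
e17 deliver 0→1: ·
e18 propose(2,'z'): ·
e19 deliver 2→0: ·
e20 deliver 0→2: ·

1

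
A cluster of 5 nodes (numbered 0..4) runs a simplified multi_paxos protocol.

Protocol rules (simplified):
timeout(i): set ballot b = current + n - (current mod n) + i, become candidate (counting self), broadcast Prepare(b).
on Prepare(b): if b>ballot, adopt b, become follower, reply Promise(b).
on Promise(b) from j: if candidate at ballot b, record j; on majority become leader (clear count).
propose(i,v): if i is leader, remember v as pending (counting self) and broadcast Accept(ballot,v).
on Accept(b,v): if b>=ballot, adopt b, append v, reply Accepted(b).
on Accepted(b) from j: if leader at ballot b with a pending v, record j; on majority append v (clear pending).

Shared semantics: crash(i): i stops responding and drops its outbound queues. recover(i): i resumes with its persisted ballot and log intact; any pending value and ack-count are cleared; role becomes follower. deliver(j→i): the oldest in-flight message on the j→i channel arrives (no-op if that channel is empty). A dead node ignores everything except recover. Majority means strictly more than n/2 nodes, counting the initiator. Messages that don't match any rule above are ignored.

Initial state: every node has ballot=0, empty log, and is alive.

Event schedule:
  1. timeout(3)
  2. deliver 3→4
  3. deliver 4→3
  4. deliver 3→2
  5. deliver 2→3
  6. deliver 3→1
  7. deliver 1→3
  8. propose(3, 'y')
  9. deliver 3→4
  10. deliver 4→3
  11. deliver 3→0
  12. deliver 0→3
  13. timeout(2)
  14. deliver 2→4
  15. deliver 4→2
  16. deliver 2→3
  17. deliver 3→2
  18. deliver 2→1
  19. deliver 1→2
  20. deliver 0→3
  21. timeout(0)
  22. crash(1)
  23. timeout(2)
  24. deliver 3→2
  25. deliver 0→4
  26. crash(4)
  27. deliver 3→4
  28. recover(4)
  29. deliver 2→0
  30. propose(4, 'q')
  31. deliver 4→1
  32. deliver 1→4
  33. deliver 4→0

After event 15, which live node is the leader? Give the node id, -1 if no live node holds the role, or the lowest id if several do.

e1 timeout(3): 3[cand,b=8,-]
e2 deliver 3→4: 4[foll,b=8,-]
e3 deliver 4→3: ·
e4 deliver 3→2: 2[foll,b=8,-]
e5 deliver 2→3: 3[lead,b=8,-]
e6 deliver 3→1: 1[foll,b=8,-]
e7 deliver 1→3: ·
e8 propose(3,'y'): ·
e9 deliver 3→4: 4[foll,b=8,y]
e10 deliver 4→3: ·
e11 deliver 3→0: 0[foll,b=8,-]
e12 deliver 0→3: ·
e13 timeout(2): 2[cand,b=12,-]
e14 deliver 2→4: 4[foll,b=12,y]
e15 deliver 4→2: ·

3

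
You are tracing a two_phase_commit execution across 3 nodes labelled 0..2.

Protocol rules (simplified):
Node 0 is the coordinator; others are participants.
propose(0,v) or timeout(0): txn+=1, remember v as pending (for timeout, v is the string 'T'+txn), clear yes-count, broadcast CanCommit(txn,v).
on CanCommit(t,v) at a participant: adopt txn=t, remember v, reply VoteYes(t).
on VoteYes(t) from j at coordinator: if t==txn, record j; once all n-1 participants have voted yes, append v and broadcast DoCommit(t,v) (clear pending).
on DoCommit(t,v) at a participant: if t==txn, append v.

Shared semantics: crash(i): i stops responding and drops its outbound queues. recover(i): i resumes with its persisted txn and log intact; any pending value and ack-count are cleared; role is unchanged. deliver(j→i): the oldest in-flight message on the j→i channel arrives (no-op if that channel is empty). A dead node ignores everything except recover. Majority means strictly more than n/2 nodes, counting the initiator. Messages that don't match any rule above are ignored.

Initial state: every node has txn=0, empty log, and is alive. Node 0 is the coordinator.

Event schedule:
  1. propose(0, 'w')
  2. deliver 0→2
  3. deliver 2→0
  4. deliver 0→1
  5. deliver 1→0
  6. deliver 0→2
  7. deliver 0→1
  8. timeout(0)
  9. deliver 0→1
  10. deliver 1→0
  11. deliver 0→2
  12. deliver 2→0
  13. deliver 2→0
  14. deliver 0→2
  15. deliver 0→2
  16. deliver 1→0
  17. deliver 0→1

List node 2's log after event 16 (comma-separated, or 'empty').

after 1 — propose(0,'w'): n0:coor/t1/[-]
after 2 — deliver 0→2: n2:part/t1/[-]
after 3 — deliver 2→0: ·
after 4 — deliver 0→1: n1:part/t1/[-]
after 5 — deliver 1→0: n0:coor/t1/[w]
after 6 — deliver 0→2: n2:part/t1/[w]
after 7 — deliver 0→1: n1:part/t1/[w]
after 8 — timeout(0): n0:coor/t2/[w]
after 9 — deliver 0→1: n1:part/t2/[w]
after 10 — deliver 1→0: ·
after 11 — deliver 0→2: n2:part/t2/[w]
after 12 — deliver 2→0: n0:coor/t2/[w,T2]
after 13 — deliver 2→0: ·
after 14 — deliver 0→2: n2:part/t2/[w,T2]
after 15 — deliver 0→2: ·
after 16 — deliver 1→0: ·

w,T2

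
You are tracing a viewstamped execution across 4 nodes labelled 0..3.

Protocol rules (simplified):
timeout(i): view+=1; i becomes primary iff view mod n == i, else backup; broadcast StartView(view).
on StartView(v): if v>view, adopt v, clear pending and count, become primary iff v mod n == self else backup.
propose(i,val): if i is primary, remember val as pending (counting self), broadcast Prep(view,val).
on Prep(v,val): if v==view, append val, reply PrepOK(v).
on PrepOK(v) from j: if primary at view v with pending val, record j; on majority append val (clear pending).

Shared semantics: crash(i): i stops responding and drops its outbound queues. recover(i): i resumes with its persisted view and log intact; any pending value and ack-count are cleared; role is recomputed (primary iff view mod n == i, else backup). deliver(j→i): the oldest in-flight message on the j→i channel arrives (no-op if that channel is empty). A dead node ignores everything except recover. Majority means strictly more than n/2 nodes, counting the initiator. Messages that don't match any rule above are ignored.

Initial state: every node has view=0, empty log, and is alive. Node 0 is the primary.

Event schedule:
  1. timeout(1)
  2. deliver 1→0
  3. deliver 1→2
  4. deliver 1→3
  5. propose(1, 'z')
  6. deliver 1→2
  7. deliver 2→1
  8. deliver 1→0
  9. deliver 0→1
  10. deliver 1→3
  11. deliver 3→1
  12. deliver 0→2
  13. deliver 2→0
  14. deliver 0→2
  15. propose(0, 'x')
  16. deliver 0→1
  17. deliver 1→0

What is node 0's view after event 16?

1

[1] timeout(1) → N1(prim v1 [-])
[2] deliver 1→0 → N0(back v1 [-])
[3] deliver 1→2 → N2(back v1 [-])
[4] deliver 1→3 → N3(back v1 [-])
[5] propose(1,'z') → ∅
[6] deliver 1→2 → N2(back v1 [z])
[7] deliver 2→1 → ∅
[8] deliver 1→0 → N0(back v1 [z])
[9] deliver 0→1 → N1(prim v1 [z])
[10] deliver 1→3 → N3(back v1 [z])
[11] deliver 3→1 → ∅
[12] deliver 0→2 → ∅
[13] deliver 2→0 → ∅
[14] deliver 0→2 → ∅
[15] propose(0,'x') → ∅
[16] deliver 0→1 → ∅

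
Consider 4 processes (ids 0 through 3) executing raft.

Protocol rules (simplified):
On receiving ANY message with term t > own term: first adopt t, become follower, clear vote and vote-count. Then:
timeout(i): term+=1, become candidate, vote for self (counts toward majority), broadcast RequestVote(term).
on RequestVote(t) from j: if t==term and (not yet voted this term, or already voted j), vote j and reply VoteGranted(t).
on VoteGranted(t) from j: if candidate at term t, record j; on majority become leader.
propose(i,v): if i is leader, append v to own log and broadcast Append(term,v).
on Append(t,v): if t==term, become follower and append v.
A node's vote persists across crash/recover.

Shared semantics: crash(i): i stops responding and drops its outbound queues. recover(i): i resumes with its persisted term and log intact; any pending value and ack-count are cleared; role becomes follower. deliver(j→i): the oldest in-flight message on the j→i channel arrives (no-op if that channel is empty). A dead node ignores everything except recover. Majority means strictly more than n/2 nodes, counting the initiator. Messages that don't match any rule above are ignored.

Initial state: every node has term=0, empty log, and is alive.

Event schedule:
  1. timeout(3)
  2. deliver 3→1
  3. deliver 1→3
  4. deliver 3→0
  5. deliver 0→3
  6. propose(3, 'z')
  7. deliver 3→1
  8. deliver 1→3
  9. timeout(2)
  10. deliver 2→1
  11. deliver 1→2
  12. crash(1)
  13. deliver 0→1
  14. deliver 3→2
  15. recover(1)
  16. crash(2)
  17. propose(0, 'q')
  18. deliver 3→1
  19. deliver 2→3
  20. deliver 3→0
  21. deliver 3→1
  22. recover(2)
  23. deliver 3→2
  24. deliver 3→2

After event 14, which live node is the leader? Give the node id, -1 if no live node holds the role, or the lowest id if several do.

step 1 timeout(3): 3={cand,t=1,log=-}
step 2 deliver 3→1: 1={foll,t=1,log=-}
step 3 deliver 1→3: —
step 4 deliver 3→0: 0={foll,t=1,log=-}
step 5 deliver 0→3: 3={lead,t=1,log=-}
step 6 propose(3,'z'): 3={lead,t=1,log=z}
step 7 deliver 3→1: 1={foll,t=1,log=z}
step 8 deliver 1→3: —
step 9 timeout(2): 2={cand,t=1,log=-}
step 10 deliver 2→1: —
step 11 deliver 1→2: —
step 12 crash(1): 1={✗foll,t=1,log=z}
step 13 deliver 0→1: —
step 14 deliver 3→2: —

3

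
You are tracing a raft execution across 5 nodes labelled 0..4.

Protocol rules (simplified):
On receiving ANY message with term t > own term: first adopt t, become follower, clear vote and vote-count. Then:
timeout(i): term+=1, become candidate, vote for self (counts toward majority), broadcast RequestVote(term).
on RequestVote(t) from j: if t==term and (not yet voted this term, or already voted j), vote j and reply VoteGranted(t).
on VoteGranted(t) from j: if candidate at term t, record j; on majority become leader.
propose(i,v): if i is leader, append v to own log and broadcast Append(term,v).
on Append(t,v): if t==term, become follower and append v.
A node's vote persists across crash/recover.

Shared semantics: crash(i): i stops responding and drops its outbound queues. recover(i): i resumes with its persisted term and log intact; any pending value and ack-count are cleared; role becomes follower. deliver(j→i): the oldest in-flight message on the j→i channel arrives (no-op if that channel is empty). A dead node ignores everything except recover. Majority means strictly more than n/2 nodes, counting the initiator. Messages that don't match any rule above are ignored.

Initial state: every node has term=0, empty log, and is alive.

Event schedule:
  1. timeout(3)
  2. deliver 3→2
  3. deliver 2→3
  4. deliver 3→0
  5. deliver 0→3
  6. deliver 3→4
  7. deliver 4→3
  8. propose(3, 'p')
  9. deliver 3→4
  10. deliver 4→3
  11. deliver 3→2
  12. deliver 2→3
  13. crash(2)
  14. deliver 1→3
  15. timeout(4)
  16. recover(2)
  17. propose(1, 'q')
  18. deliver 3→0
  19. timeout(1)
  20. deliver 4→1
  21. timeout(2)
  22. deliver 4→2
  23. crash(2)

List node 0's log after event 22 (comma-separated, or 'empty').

p

[1] timeout(3) → N3(cand t1 [-])
[2] deliver 3→2 → N2(foll t1 [-])
[3] deliver 2→3 → ∅
[4] deliver 3→0 → N0(foll t1 [-])
[5] deliver 0→3 → N3(lead t1 [-])
[6] deliver 3→4 → N4(foll t1 [-])
[7] deliver 4→3 → ∅
[8] propose(3,'p') → N3(lead t1 [p])
[9] deliver 3→4 → N4(foll t1 [p])
[10] deliver 4→3 → ∅
[11] deliver 3→2 → N2(foll t1 [p])
[12] deliver 2→3 → ∅
[13] crash(2) → N2(✗foll t1 [p])
[14] deliver 1→3 → ∅
[15] timeout(4) → N4(cand t2 [p])
[16] recover(2) → N2(foll t1 [p])
[17] propose(1,'q') → ∅
[18] deliver 3→0 → N0(foll t1 [p])
[19] timeout(1) → N1(cand t1 [-])
[20] deliver 4→1 → N1(foll t2 [-])
[21] timeout(2) → N2(cand t2 [p])
[22] deliver 4→2 → ∅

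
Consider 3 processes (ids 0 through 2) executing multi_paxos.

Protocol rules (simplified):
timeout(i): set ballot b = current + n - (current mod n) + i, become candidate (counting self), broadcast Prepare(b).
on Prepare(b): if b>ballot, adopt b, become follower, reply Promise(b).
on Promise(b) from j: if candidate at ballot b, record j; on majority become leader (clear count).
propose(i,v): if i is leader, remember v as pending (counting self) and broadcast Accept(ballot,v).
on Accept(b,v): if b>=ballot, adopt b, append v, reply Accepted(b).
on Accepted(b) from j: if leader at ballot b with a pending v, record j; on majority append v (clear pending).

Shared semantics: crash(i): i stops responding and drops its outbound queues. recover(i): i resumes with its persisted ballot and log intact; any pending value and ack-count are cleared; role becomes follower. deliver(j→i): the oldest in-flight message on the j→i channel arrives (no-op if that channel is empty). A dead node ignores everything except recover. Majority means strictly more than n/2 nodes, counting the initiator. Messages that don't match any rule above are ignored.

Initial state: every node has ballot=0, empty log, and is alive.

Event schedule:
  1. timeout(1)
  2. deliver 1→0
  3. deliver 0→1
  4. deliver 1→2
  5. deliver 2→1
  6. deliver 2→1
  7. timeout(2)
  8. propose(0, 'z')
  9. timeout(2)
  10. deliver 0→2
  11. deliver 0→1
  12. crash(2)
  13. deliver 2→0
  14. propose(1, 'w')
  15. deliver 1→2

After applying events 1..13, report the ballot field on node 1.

[1] timeout(1) → N1(cand b4 [-])
[2] deliver 1→0 → N0(foll b4 [-])
[3] deliver 0→1 → N1(lead b4 [-])
[4] deliver 1→2 → N2(foll b4 [-])
[5] deliver 2→1 → ∅
[6] deliver 2→1 → ∅
[7] timeout(2) → N2(cand b8 [-])
[8] propose(0,'z') → ∅
[9] timeout(2) → N2(cand b11 [-])
[10] deliver 0→2 → ∅
[11] deliver 0→1 → ∅
[12] crash(2) → N2(✗cand b11 [-])
[13] deliver 2→0 → ∅

4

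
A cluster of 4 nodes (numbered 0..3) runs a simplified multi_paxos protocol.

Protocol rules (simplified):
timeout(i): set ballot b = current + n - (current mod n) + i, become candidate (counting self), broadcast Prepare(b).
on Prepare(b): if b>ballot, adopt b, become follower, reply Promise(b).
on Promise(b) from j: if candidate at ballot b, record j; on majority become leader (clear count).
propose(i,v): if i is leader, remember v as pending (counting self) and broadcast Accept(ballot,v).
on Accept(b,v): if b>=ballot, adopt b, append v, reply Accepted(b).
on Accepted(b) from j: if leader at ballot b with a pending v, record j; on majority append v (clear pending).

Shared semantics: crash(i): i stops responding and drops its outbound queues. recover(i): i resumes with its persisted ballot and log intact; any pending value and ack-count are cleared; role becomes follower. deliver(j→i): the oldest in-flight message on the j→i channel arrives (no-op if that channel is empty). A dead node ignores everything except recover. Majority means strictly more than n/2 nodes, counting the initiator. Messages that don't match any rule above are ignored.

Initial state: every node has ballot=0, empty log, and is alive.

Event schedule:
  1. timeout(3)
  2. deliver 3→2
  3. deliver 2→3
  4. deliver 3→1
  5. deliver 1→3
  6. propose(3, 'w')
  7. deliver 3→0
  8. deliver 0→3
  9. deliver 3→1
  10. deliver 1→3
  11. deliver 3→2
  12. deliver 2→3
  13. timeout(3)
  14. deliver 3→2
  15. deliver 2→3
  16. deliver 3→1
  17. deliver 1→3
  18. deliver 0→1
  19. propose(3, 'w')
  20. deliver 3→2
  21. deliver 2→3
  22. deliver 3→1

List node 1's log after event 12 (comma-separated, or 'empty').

w

[1] timeout(3) → N3(cand b7 [-])
[2] deliver 3→2 → N2(foll b7 [-])
[3] deliver 2→3 → ∅
[4] deliver 3→1 → N1(foll b7 [-])
[5] deliver 1→3 → N3(lead b7 [-])
[6] propose(3,'w') → ∅
[7] deliver 3→0 → N0(foll b7 [-])
[8] deliver 0→3 → ∅
[9] deliver 3→1 → N1(foll b7 [w])
[10] deliver 1→3 → ∅
[11] deliver 3→2 → N2(foll b7 [w])
[12] deliver 2→3 → N3(lead b7 [w])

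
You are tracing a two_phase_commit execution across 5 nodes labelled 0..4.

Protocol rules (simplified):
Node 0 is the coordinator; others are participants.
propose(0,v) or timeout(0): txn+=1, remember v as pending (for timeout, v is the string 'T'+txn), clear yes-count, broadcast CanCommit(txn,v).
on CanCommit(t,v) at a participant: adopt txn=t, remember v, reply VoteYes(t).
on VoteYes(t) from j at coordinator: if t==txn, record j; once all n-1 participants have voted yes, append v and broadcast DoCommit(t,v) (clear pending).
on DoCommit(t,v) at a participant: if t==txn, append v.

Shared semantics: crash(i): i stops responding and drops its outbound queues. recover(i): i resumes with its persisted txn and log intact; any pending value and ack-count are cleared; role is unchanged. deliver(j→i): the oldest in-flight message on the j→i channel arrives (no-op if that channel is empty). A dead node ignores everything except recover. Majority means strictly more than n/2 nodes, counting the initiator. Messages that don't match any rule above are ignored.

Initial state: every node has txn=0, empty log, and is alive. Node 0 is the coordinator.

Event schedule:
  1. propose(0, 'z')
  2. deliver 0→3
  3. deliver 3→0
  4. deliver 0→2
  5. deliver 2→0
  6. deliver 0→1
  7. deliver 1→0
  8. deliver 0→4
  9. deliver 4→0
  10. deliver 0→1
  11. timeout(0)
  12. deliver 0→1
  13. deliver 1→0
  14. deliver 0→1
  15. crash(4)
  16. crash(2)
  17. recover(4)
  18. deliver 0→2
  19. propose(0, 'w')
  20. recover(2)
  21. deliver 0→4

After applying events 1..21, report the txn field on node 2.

1

e1 propose(0,'z'): 0[coor,t=1,-]
e2 deliver 0→3: 3[part,t=1,-]
e3 deliver 3→0: ·
e4 deliver 0→2: 2[part,t=1,-]
e5 deliver 2→0: ·
e6 deliver 0→1: 1[part,t=1,-]
e7 deliver 1→0: ·
e8 deliver 0→4: 4[part,t=1,-]
e9 deliver 4→0: 0[coor,t=1,z]
e10 deliver 0→1: 1[part,t=1,z]
e11 timeout(0): 0[coor,t=2,z]
e12 deliver 0→1: 1[part,t=2,z]
e13 deliver 1→0: ·
e14 deliver 0→1: ·
e15 crash(4): 4[✗part,t=1,-]
e16 crash(2): 2[✗part,t=1,-]
e17 recover(4): 4[part,t=1,-]
e18 deliver 0→2: ·
e19 propose(0,'w'): 0[coor,t=3,z]
e20 recover(2): 2[part,t=1,-]
e21 deliver 0→4: 4[part,t=1,z]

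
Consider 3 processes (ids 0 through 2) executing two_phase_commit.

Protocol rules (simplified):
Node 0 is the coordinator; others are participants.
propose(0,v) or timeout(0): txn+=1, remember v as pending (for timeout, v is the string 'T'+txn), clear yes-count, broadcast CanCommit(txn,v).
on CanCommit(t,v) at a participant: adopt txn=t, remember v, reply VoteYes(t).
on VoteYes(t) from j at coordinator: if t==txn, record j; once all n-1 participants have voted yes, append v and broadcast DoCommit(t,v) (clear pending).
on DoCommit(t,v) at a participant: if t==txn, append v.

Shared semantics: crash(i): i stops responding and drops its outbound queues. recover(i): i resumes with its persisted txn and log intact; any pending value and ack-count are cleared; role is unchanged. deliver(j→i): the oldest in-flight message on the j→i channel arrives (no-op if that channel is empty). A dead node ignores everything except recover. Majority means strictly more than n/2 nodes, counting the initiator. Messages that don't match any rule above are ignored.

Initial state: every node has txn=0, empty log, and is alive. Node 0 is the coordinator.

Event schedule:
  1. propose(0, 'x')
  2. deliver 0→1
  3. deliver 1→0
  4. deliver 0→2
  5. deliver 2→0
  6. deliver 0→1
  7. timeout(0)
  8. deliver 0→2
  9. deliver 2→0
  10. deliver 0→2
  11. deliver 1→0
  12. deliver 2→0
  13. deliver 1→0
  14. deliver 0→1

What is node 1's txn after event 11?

after 1 — propose(0,'x'): n0:coor/t1/[-]
after 2 — deliver 0→1: n1:part/t1/[-]
after 3 — deliver 1→0: ·
after 4 — deliver 0→2: n2:part/t1/[-]
after 5 — deliver 2→0: n0:coor/t1/[x]
after 6 — deliver 0→1: n1:part/t1/[x]
after 7 — timeout(0): n0:coor/t2/[x]
after 8 — deliver 0→2: n2:part/t1/[x]
after 9 — deliver 2→0: ·
after 10 — deliver 0→2: n2:part/t2/[x]
after 11 — deliver 1→0: ·

1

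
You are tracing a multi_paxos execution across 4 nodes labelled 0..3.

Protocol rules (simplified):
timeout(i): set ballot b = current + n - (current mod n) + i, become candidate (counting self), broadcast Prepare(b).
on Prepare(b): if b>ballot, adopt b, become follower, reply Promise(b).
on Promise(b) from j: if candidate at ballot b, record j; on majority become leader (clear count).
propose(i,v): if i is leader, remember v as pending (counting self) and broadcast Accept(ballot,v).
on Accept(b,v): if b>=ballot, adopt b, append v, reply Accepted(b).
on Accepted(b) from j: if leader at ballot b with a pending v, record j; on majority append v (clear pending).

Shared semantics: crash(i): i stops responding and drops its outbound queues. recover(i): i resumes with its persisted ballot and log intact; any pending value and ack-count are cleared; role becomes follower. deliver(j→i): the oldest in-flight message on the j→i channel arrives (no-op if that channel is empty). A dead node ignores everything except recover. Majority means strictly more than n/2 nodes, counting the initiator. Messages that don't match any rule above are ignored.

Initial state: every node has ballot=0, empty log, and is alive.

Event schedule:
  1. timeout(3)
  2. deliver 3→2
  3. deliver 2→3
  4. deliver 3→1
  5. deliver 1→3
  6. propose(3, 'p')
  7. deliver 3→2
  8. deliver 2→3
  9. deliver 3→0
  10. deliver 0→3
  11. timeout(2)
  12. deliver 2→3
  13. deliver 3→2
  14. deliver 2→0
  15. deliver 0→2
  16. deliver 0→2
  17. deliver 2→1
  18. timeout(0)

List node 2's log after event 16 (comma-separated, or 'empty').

after 1 — timeout(3): n3:cand/b7/[-]
after 2 — deliver 3→2: n2:foll/b7/[-]
after 3 — deliver 2→3: ·
after 4 — deliver 3→1: n1:foll/b7/[-]
after 5 — deliver 1→3: n3:lead/b7/[-]
after 6 — propose(3,'p'): ·
after 7 — deliver 3→2: n2:foll/b7/[p]
after 8 — deliver 2→3: ·
after 9 — deliver 3→0: n0:foll/b7/[-]
after 10 — deliver 0→3: ·
after 11 — timeout(2): n2:cand/b10/[p]
after 12 — deliver 2→3: n3:foll/b10/[-]
after 13 — deliver 3→2: ·
after 14 — deliver 2→0: n0:foll/b10/[-]
after 15 — deliver 0→2: n2:lead/b10/[p]
after 16 — deliver 0→2: ·

p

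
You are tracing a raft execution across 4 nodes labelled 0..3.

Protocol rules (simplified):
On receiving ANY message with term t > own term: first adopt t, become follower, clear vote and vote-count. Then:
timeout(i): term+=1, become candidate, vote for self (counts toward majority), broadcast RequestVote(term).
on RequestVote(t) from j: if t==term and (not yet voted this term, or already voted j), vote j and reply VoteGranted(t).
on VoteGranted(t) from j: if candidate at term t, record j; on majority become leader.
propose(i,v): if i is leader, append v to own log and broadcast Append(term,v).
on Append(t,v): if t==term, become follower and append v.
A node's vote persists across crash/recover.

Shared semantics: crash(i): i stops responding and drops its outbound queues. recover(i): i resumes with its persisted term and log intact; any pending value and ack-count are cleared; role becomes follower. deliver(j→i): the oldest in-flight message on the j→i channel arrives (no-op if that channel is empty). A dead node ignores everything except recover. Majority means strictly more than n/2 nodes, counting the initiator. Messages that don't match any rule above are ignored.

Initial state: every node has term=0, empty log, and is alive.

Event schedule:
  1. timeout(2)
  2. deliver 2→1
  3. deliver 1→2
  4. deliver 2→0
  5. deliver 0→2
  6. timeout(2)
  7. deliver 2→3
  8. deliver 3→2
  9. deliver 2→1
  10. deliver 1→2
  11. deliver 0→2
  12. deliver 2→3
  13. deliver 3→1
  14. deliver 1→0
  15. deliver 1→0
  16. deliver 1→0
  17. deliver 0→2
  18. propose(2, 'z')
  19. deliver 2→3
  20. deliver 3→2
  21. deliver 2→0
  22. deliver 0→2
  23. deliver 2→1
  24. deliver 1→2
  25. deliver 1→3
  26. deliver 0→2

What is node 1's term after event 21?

[1] timeout(2) → N2(cand t1 [-])
[2] deliver 2→1 → N1(foll t1 [-])
[3] deliver 1→2 → ∅
[4] deliver 2→0 → N0(foll t1 [-])
[5] deliver 0→2 → N2(lead t1 [-])
[6] timeout(2) → N2(cand t2 [-])
[7] deliver 2→3 → N3(foll t1 [-])
[8] deliver 3→2 → ∅
[9] deliver 2→1 → N1(foll t2 [-])
[10] deliver 1→2 → ∅
[11] deliver 0→2 → ∅
[12] deliver 2→3 → N3(foll t2 [-])
[13] deliver 3→1 → ∅
[14] deliver 1→0 → ∅
[15] deliver 1→0 → ∅
[16] deliver 1→0 → ∅
[17] deliver 0→2 → ∅
[18] propose(2,'z') → ∅
[19] deliver 2→3 → ∅
[20] deliver 3→2 → N2(lead t2 [-])
[21] deliver 2→0 → N0(foll t2 [-])

2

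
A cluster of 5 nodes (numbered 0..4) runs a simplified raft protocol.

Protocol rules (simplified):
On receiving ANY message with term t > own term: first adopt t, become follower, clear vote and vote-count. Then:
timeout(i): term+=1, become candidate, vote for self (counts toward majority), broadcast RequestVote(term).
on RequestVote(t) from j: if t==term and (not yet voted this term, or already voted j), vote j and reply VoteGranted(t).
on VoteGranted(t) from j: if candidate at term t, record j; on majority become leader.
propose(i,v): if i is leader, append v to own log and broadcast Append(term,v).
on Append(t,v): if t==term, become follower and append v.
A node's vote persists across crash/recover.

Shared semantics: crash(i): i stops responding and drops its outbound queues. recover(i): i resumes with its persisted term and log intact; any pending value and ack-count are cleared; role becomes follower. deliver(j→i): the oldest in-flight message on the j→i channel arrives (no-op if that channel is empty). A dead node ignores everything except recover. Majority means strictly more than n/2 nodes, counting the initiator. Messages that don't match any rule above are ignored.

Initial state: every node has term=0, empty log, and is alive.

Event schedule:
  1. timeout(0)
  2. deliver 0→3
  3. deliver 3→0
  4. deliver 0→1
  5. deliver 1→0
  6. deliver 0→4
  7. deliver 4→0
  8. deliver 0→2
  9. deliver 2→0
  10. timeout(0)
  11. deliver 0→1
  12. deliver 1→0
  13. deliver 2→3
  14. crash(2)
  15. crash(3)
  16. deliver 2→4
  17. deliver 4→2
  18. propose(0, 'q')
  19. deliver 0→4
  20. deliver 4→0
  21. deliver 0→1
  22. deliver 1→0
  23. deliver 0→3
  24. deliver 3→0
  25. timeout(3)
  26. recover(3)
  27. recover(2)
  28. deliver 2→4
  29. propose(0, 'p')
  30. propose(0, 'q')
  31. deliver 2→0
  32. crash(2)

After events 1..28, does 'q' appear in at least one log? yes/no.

no

[1] timeout(0) → N0(cand t1 [-])
[2] deliver 0→3 → N3(foll t1 [-])
[3] deliver 3→0 → ∅
[4] deliver 0→1 → N1(foll t1 [-])
[5] deliver 1→0 → N0(lead t1 [-])
[6] deliver 0→4 → N4(foll t1 [-])
[7] deliver 4→0 → ∅
[8] deliver 0→2 → N2(foll t1 [-])
[9] deliver 2→0 → ∅
[10] timeout(0) → N0(cand t2 [-])
[11] deliver 0→1 → N1(foll t2 [-])
[12] deliver 1→0 → ∅
[13] deliver 2→3 → ∅
[14] crash(2) → N2(✗foll t1 [-])
[15] crash(3) → N3(✗foll t1 [-])
[16] deliver 2→4 → ∅
[17] deliver 4→2 → ∅
[18] propose(0,'q') → ∅
[19] deliver 0→4 → N4(foll t2 [-])
[20] deliver 4→0 → N0(lead t2 [-])
[21] deliver 0→1 → ∅
[22] deliver 1→0 → ∅
[23] deliver 0→3 → ∅
[24] deliver 3→0 → ∅
[25] timeout(3) → ∅
[26] recover(3) → N3(foll t1 [-])
[27] recover(2) → N2(foll t1 [-])
[28] deliver 2→4 → ∅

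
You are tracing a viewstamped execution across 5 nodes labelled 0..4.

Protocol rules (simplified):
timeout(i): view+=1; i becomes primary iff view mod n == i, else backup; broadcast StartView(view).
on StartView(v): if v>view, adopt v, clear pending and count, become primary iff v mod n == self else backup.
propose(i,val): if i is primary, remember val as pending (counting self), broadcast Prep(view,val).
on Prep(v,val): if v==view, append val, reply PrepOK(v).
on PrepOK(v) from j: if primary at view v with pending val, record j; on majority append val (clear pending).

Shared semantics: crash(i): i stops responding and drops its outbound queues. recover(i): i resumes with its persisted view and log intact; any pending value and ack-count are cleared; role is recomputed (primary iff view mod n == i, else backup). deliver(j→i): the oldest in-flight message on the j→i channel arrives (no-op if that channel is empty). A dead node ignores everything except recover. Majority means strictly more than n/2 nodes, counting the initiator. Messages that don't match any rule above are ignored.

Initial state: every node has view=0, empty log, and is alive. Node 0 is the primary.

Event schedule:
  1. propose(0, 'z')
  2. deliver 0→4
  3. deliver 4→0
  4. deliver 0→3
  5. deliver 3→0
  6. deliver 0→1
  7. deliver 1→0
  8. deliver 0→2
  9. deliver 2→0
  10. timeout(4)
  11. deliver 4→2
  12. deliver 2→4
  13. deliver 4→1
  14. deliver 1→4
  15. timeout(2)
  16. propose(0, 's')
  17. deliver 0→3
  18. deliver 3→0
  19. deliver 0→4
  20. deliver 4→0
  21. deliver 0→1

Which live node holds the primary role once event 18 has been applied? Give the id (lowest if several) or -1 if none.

e1 propose(0,'z'): ·
e2 deliver 0→4: 4[back,v=0,z]
e3 deliver 4→0: ·
e4 deliver 0→3: 3[back,v=0,z]
e5 deliver 3→0: 0[prim,v=0,z]
e6 deliver 0→1: 1[back,v=0,z]
e7 deliver 1→0: ·
e8 deliver 0→2: 2[back,v=0,z]
e9 deliver 2→0: ·
e10 timeout(4): 4[back,v=1,z]
e11 deliver 4→2: 2[back,v=1,z]
e12 deliver 2→4: ·
e13 deliver 4→1: 1[prim,v=1,z]
e14 deliver 1→4: ·
e15 timeout(2): 2[prim,v=2,z]
e16 propose(0,'s'): ·
e17 deliver 0→3: 3[back,v=0,z,s]
e18 deliver 3→0: ·

0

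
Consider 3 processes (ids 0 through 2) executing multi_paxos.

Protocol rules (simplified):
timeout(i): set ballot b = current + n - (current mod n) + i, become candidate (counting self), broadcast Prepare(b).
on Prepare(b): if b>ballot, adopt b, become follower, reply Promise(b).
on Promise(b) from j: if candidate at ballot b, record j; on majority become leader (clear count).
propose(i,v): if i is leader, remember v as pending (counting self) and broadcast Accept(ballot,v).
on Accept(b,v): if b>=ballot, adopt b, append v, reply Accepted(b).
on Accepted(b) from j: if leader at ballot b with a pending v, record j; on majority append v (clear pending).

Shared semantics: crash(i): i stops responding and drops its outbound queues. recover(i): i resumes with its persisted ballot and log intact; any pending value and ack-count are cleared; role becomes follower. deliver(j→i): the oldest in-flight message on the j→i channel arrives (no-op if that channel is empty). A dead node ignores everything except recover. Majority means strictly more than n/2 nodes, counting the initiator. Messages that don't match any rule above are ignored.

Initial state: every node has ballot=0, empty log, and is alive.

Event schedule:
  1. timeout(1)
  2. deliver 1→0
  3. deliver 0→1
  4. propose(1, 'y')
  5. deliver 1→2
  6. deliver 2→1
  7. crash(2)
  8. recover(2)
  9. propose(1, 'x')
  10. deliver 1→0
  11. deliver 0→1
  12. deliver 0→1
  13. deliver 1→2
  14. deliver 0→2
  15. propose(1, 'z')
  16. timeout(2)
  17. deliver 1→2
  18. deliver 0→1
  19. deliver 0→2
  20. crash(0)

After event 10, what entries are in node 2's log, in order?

empty

1. timeout(1):  <1:cand b4 ->
2. deliver 1→0:  <0:foll b4 ->
3. deliver 0→1:  <1:lead b4 ->
4. propose(1,'y'):  nop
5. deliver 1→2:  <2:foll b4 ->
6. deliver 2→1:  nop
7. crash(2):  <2:✗foll b4 ->
8. recover(2):  <2:foll b4 ->
9. propose(1,'x'):  nop
10. deliver 1→0:  <0:foll b4 y>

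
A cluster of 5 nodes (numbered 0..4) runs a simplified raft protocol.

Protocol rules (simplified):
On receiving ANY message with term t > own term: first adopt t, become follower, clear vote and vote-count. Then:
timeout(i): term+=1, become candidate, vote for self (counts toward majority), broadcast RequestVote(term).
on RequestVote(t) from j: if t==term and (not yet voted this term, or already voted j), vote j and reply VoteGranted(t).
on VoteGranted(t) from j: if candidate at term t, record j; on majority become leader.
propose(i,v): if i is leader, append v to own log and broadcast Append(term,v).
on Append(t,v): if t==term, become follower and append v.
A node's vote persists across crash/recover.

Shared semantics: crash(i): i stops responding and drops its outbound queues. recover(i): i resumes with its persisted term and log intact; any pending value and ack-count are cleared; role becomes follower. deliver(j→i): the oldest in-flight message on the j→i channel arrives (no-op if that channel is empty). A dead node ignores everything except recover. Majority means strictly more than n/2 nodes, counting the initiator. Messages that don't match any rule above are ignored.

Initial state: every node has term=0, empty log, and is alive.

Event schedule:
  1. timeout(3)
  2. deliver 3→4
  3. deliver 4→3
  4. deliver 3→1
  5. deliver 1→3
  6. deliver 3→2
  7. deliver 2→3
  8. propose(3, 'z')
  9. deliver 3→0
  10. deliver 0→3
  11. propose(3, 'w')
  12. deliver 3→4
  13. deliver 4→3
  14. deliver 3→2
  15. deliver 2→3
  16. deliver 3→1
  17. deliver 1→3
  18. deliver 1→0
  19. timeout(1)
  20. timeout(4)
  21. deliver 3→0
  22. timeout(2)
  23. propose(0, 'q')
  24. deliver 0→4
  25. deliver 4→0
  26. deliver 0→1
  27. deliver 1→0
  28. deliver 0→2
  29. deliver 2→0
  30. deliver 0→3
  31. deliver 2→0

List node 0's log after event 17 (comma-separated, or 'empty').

empty

[1] timeout(3) → N3(cand t1 [-])
[2] deliver 3→4 → N4(foll t1 [-])
[3] deliver 4→3 → ∅
[4] deliver 3→1 → N1(foll t1 [-])
[5] deliver 1→3 → N3(lead t1 [-])
[6] deliver 3→2 → N2(foll t1 [-])
[7] deliver 2→3 → ∅
[8] propose(3,'z') → N3(lead t1 [z])
[9] deliver 3→0 → N0(foll t1 [-])
[10] deliver 0→3 → ∅
[11] propose(3,'w') → N3(lead t1 [z,w])
[12] deliver 3→4 → N4(foll t1 [z])
[13] deliver 4→3 → ∅
[14] deliver 3→2 → N2(foll t1 [z])
[15] deliver 2→3 → ∅
[16] deliver 3→1 → N1(foll t1 [z])
[17] deliver 1→3 → ∅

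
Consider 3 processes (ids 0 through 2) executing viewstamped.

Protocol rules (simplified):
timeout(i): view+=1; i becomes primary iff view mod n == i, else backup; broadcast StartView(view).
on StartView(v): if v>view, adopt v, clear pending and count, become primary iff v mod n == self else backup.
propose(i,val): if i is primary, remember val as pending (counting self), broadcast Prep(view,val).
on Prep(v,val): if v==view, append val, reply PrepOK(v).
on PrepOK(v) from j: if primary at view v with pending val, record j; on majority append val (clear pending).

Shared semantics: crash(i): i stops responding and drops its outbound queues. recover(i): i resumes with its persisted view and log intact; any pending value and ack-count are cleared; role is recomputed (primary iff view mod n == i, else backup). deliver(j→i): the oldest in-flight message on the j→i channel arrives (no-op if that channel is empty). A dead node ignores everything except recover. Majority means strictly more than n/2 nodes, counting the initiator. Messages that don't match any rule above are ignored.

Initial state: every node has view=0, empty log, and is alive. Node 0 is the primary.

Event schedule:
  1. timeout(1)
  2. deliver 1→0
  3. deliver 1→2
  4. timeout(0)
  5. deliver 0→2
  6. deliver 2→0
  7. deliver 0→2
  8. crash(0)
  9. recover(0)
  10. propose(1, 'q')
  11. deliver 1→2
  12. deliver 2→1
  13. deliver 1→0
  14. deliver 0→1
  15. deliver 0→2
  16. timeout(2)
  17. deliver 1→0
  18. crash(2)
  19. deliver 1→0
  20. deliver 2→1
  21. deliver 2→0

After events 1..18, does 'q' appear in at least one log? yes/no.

e1 timeout(1): 1[prim,v=1,-]
e2 deliver 1→0: 0[back,v=1,-]
e3 deliver 1→2: 2[back,v=1,-]
e4 timeout(0): 0[back,v=2,-]
e5 deliver 0→2: 2[prim,v=2,-]
e6 deliver 2→0: ·
e7 deliver 0→2: ·
e8 crash(0): 0[✗back,v=2,-]
e9 recover(0): 0[back,v=2,-]
e10 propose(1,'q'): ·
e11 deliver 1→2: ·
e12 deliver 2→1: ·
e13 deliver 1→0: ·
e14 deliver 0→1: ·
e15 deliver 0→2: ·
e16 timeout(2): 2[back,v=3,-]
e17 deliver 1→0: ·
e18 crash(2): 2[✗back,v=3,-]

no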